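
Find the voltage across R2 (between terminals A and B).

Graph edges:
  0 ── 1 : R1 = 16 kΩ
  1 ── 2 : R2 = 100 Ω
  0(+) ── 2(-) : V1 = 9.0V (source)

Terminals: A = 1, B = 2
R1 and R2 are in series across V1 (node 0 → node 1 → node 2), and the output A–B is taken across R2, so this is a voltage divider.
Series current: I = V1/(R1 + R2) = 9/(16000 + 100) = 9/16100 = 0.000559 A
V_R2 = I × R2 = V1 × R2/(R1 + R2) = 9 × 100/16100 = 0.0559 V

Final answer: 0.0559 V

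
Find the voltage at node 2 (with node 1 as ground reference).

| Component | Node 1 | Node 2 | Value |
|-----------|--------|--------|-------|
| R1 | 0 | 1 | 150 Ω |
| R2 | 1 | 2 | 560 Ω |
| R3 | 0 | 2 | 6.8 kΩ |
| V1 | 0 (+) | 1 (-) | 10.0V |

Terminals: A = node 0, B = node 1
Nodal analysis, taking node 1 as the 0 V reference.
Source V1 fixes V_0 = 10 V.
KCL at each unknown node (sum of currents leaving = 0; resistances in Ω):
  Node 2: (V_2 - 0)/560 + (V_2 - 10)/6800 = 0
Collecting terms: 0.001933 × V_2 = 0.001471  =>  V_2 = 0.7609 V
The requested potential is V_2 = 0.7609 V.

Final answer: V_2 = 0.7609 V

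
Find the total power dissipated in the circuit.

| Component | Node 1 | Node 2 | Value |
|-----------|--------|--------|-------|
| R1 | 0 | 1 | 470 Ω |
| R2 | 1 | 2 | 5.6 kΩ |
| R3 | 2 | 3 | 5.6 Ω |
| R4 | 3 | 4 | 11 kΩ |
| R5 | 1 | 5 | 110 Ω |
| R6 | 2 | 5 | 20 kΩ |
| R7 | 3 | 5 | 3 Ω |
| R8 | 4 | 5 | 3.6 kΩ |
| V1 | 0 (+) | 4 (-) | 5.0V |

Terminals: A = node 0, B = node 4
Nodal analysis, taking node 4 as the 0 V reference.
Source V1 fixes V_0 = 5 V.
KCL at each unknown node (sum of currents leaving = 0; resistances in Ω):
  Node 1: (V_1 - 5)/470 + (V_1 - V_2)/5600 + (V_1 - V_5)/110 = 0
  Node 2: (V_2 - V_1)/5600 + (V_2 - V_3)/5.6 + (V_2 - V_5)/20000 = 0
  Node 3: (V_3 - V_2)/5.6 + (V_3 - 0)/11000 + (V_3 - V_5)/3 = 0
  Node 5: (V_5 - V_1)/110 + (V_5 - V_2)/20000 + (V_5 - V_3)/3 + (V_5 - 0)/3600 = 0
Collecting terms (coefficients in siemens):
  0.0114·V_1 - 0.0001786·V_2 - 0.009091·V_5 = 0.01064
  0.1788·V_2 - 0.0001786·V_1 - 0.1786·V_3 - 0.00005·V_5 = 0
  0.512·V_3 - 0.1786·V_2 - 0.3333·V_5 = 0
  0.3428·V_5 - 0.009091·V_1 - 0.00005·V_2 - 0.3333·V_3 = 0
Solving these 4 simultaneous equations (Gaussian elimination) gives:
  V_1 = 4.286 V, V_2 = 4.121 V, V_3 = 4.121 V, V_5 = 4.122 V
Power in each resistor, P = (ΔV)²/R:
  P_R1 = (5 - 4.286)²/470 = 0.001085 W
  P_R2 = (4.286 - 4.121)²/5600 = 0.000004849 W
  P_R3 = (4.121 - 4.121)²/5.6 = 0.000000004863 W
  P_R4 = (4.121 - 0)²/11000 = 0.001544 W
  P_R5 = (4.286 - 4.122)²/110 = 0.0002443 W
  P_R6 = (4.121 - 4.122)²/20000 = 0.00000000003788 W
  P_R7 = (4.121 - 4.122)²/3 = 0.0000003574 W
  P_R8 = (0 - 4.122)²/3600 = 0.004719 W
P_total = P_R1 + P_R2 + P_R3 + P_R4 + P_R5 + P_R6 + P_R7 + P_R8 = 0.007598 W

Final answer: 0.007598 W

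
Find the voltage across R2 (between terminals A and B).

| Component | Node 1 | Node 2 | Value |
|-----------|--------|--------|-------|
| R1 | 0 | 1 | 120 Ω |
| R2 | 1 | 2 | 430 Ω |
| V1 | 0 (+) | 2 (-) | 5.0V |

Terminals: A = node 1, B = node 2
R1 and R2 are in series across V1 (node 0 → node 1 → node 2), and the output A–B is taken across R2, so this is a voltage divider.
Series current: I = V1/(R1 + R2) = 5/(120 + 430) = 5/550 = 0.009091 A
V_R2 = I × R2 = V1 × R2/(R1 + R2) = 5 × 430/550 = 3.909 V

Final answer: 3.909 V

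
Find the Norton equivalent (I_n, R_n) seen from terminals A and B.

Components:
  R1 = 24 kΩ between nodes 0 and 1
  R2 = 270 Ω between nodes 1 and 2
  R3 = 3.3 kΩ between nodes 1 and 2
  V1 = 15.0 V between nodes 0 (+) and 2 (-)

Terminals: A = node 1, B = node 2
Find the Thévenin equivalent first; then I_n = V_th/R_th and R_n = R_th.
Step 1 — V_th is the open-circuit voltage V_A - V_B (nothing connected across the terminals).
Nodal analysis, taking node 2 as the 0 V reference.
Source V1 fixes V_0 = 15 V.
KCL at each unknown node (sum of currents leaving = 0; resistances in Ω):
  Node 1: (V_1 - 15)/24000 + (V_1 - 0)/270 + (V_1 - 0)/3300 = 0
Collecting terms: 0.004048 × V_1 = 0.000625  =>  V_1 = 0.1544 V
V_th = V_1 - V_2 = 0.1544 - 0 = 0.1544 V
Step 2 — R_th: zero the source — replace V1 by a short circuit (node 2 merges into node 0) — and find the resistance seen between A (node 1) and B (node 0).
Reduce the network between node 1 (A) and node 0 (B) by series/parallel combination:
  Rp1 = R1 ‖ R2 ‖ R3 (parallel, all between nodes 0 and 1) = 1/(1/24000 + 1/270 + 1/3300) = 247 Ω
R_th = 247 Ω
I_n = V_th/R_th = 0.1544/247 = 0.000625 A, and R_n = R_th = 247 Ω

Final answer: I_n = 0.000625 A, R_n = 247 Ω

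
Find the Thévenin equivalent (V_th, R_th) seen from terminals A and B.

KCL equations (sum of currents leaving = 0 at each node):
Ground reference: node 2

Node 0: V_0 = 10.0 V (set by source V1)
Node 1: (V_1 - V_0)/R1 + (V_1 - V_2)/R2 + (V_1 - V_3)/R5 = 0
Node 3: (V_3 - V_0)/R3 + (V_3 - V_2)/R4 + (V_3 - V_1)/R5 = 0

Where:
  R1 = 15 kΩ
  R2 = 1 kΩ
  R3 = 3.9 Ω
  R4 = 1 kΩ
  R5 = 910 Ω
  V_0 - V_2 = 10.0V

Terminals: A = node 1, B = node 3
Step 1 — V_th is the open-circuit voltage V_A - V_B (nothing connected across the terminals).
Nodal analysis, taking node 2 as the 0 V reference.
Source V1 fixes V_0 = 10 V.
KCL at each unknown node (sum of currents leaving = 0; resistances in Ω):
  Node 1: (V_1 - 10)/15000 + (V_1 - 0)/1000 + (V_1 - V_3)/910 = 0
  Node 3: (V_3 - 10)/3.9 + (V_3 - 0)/1000 + (V_3 - V_1)/910 = 0
Collecting terms (coefficients in siemens):
  0.002166·V_1 - 0.001099·V_3 = 0.0006667
  0.2585·V_3 - 0.001099·V_1 = 2.564
Determinant D = (0.002166)(0.2585) - (-0.001099)(-0.001099) = 0.0005586
V_1 = [(0.0006667)(0.2585) - (-0.001099)(2.564)]/D = 5.353 V
V_3 = [(0.002166)(2.564) - (0.0006667)(-0.001099)]/D = 9.942 V
V_th = V_1 - V_3 = 5.353 - 9.942 = -4.589 V
Step 2 — R_th: zero the source — replace V1 by a short circuit (node 2 merges into node 0) — and find the resistance seen between A (node 1) and B (node 3).
Reduce the network between node 1 (A) and node 3 (B) by series/parallel combination:
  Rp1 = R1 ‖ R2 (parallel, both between nodes 0 and 1) = 1/(1/15000 + 1/1000) = 937.5 Ω
  Rp2 = R3 ‖ R4 (parallel, both between nodes 0 and 3) = 1/(1/3.9 + 1/1000) = 3.885 Ω
  Rs1 = Rp1 + Rp2 (series, joined only at node 0) = 937.5 + 3.885 = 941.4 Ω
  Rp3 = R5 ‖ Rs1 (parallel, both between nodes 1 and 3) = 1/(1/910 + 1/941.4) = 462.7 Ω
R_th = 462.7 Ω

Final answer: V_th = -4.589 V, R_th = 462.7 Ω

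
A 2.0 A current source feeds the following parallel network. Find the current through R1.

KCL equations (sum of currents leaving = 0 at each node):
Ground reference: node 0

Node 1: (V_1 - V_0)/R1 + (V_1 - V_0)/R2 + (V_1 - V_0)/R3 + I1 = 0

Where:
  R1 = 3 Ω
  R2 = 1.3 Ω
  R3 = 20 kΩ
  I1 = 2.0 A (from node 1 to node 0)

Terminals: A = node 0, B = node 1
All resistors sit directly between nodes 0 and 1, so they are in parallel and share one voltage V; the full source current 2 A splits among them.
1/R_par = 1/3 + 1/1.3 + 1/20000 = 1.103 S  =>  R_par = 0.9069 Ω
V = I × R_par = 2 × 0.9069 = 1.814 V
I_R1 = V/R1 = 1.814/3 = 0.6046 A

Final answer: 0.6046 A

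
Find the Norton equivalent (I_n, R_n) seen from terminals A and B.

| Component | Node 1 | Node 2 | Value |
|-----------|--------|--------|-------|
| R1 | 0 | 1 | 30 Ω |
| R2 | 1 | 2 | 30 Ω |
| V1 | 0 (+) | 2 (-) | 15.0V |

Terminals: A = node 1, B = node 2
Find the Thévenin equivalent first; then I_n = V_th/R_th and R_n = R_th.
Step 1 — V_th is the open-circuit voltage V_A - V_B (nothing connected across the terminals).
Nodal analysis, taking node 2 as the 0 V reference.
Source V1 fixes V_0 = 15 V.
KCL at each unknown node (sum of currents leaving = 0; resistances in Ω):
  Node 1: (V_1 - 15)/30 + (V_1 - 0)/30 = 0
Collecting terms: 0.06667 × V_1 = 0.5  =>  V_1 = 7.5 V
V_th = V_1 - V_2 = 7.5 - 0 = 7.5 V
Step 2 — R_th: zero the source — replace V1 by a short circuit (node 2 merges into node 0) — and find the resistance seen between A (node 1) and B (node 0).
Reduce the network between node 1 (A) and node 0 (B) by series/parallel combination:
  Rp1 = R1 ‖ R2 (parallel, both between nodes 0 and 1) = 1/(1/30 + 1/30) = 15 Ω
R_th = 15 Ω
I_n = V_th/R_th = 7.5/15 = 0.5 A, and R_n = R_th = 15 Ω

Final answer: I_n = 0.5 A, R_n = 15 Ω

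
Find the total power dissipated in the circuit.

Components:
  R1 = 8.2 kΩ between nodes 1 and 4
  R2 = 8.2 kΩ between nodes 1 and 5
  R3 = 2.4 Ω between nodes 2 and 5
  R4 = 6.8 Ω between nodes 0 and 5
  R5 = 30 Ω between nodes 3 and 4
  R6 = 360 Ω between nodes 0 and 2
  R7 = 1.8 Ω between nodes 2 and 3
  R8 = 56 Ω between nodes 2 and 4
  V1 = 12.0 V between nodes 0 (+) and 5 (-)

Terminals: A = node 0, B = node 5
Nodal analysis, taking node 5 as the 0 V reference.
Source V1 fixes V_0 = 12 V.
KCL at each unknown node (sum of currents leaving = 0; resistances in Ω):
  Node 1: (V_1 - V_4)/8200 + (V_1 - 0)/8200 = 0
  Node 2: (V_2 - 0)/2.4 + (V_2 - 12)/360 + (V_2 - V_3)/1.8 + (V_2 - V_4)/56 = 0
  Node 3: (V_3 - V_4)/30 + (V_3 - V_2)/1.8 = 0
  Node 4: (V_4 - V_1)/8200 + (V_4 - V_3)/30 + (V_4 - V_2)/56 = 0
Collecting terms (coefficients in siemens):
  0.0002439·V_1 - 0.000122·V_4 = 0
  0.9929·V_2 - 0.5556·V_3 - 0.01786·V_4 = 0.03333
  0.5889·V_3 - 0.5556·V_2 - 0.03333·V_4 = 0
  0.05131·V_4 - 0.000122·V_1 - 0.01786·V_2 - 0.03333·V_3 = 0
Solving these 4 simultaneous equations (Gaussian elimination) gives:
  V_1 = 0.03968 V, V_2 = 0.07946 V, V_3 = 0.07945 V, V_4 = 0.07936 V
Power in each resistor, P = (ΔV)²/R:
  P_R1 = (0.03968 - 0.07936)²/8200 = 0.000000192 W
  P_R2 = (0.03968 - 0)²/8200 = 0.000000192 W
  P_R3 = (0.07946 - 0)²/2.4 = 0.002631 W
  P_R4 = (12 - 0)²/6.8 = 21.18 W
  P_R5 = (0.07945 - 0.07936)²/30 = 0.0000000002858 W
  P_R6 = (12 - 0.07946)²/360 = 0.3947 W
  P_R7 = (0.07946 - 0.07945)²/1.8 = 0.00000000001715 W
  P_R8 = (0.07946 - 0.07936)²/56 = 0.000000000172 W
P_total = P_R1 + P_R2 + P_R3 + P_R4 + P_R5 + P_R6 + P_R7 + P_R8 = 21.57 W

Final answer: 21.57 W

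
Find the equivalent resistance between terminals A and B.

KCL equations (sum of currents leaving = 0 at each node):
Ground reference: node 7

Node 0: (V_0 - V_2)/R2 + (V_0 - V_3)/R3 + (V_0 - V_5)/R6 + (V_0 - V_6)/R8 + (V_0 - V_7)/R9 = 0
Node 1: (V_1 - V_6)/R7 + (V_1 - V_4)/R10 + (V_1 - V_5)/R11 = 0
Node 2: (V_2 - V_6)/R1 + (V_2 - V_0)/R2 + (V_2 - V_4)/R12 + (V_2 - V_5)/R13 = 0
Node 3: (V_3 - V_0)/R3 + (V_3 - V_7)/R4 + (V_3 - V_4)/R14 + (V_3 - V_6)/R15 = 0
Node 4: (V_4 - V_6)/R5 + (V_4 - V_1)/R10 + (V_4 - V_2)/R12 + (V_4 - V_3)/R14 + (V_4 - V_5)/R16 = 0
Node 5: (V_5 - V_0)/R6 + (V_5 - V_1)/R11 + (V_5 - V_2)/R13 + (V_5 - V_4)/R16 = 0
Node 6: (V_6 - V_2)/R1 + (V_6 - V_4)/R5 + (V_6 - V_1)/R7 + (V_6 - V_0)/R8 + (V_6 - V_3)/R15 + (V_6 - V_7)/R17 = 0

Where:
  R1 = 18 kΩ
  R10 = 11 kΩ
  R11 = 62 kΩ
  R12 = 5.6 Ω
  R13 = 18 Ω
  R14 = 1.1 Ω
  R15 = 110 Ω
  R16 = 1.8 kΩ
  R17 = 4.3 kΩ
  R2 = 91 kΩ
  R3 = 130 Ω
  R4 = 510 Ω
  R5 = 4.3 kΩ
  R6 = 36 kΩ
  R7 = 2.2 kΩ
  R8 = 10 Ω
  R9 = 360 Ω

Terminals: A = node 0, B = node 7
The network is not a plain series/parallel combination. Inject a 1 A test current into terminal A (node 0) and return it from terminal B (node 7); then R_eq = V_A / (1 A).
Nodal analysis, taking node 7 as the 0 V reference.
Current source I_test pushes 1 A into node 0 and draws it out of node 7.
KCL at each unknown node (sum of currents leaving = 0; resistances in Ω):
  Node 0: (V_0 - V_2)/91000 + (V_0 - V_3)/130 + (V_0 - V_5)/36000 + (V_0 - V_6)/10 + (V_0 - 0)/360 - 1 = 0
  Node 1: (V_1 - V_6)/2200 + (V_1 - V_4)/11000 + (V_1 - V_5)/62000 = 0
  Node 2: (V_2 - V_0)/91000 + (V_2 - V_6)/18000 + (V_2 - V_4)/5.6 + (V_2 - V_5)/18 = 0
  Node 3: (V_3 - V_0)/130 + (V_3 - 0)/510 + (V_3 - V_4)/1.1 + (V_3 - V_6)/110 = 0
  Node 4: (V_4 - V_1)/11000 + (V_4 - V_2)/5.6 + (V_4 - V_3)/1.1 + (V_4 - V_6)/4300 + (V_4 - V_5)/1800 = 0
  Node 5: (V_5 - V_0)/36000 + (V_5 - V_1)/62000 + (V_5 - V_2)/18 + (V_5 - V_4)/1800 = 0
  Node 6: (V_6 - V_0)/10 + (V_6 - V_1)/2200 + (V_6 - V_2)/18000 + (V_6 - V_3)/110 + (V_6 - V_4)/4300 + (V_6 - 0)/4300 = 0
Collecting terms (coefficients in siemens):
  0.1105·V_0 - 0.00001099·V_2 - 0.007692·V_3 - 0.00002778·V_5 - 0.1·V_6 = 1
  0.0005616·V_1 - 0.00009091·V_4 - 0.00001613·V_5 - 0.0004545·V_6 = 0
  0.2342·V_2 - 0.00001099·V_0 - 0.1786·V_4 - 0.05556·V_5 - 0.00005556·V_6 = 0
  0.9278·V_3 - 0.007692·V_0 - 0.9091·V_4 - 0.009091·V_6 = 0
  1.089·V_4 - 0.00009091·V_1 - 0.1786·V_2 - 0.9091·V_3 - 0.0005556·V_5 - 0.0002326·V_6 = 0
  0.05616·V_5 - 0.00002778·V_0 - 0.00001613·V_1 - 0.05556·V_2 - 0.0005556·V_4 = 0
  0.1101·V_6 - 0.1·V_0 - 0.0004545·V_1 - 0.00005556·V_2 - 0.009091·V_3 - 0.0002326·V_4 = 0
Solving these 7 simultaneous equations (Gaussian elimination) gives:
  V_0 = 210.2 V, V_1 = 204 V, V_2 = 187.5 V, V_3 = 187.5 V
  V_4 = 187.5 V, V_5 = 187.6 V, V_6 = 207.8 V
R_eq = V_0 / 1 A = 210.2 Ω

Final answer: 210.2 Ω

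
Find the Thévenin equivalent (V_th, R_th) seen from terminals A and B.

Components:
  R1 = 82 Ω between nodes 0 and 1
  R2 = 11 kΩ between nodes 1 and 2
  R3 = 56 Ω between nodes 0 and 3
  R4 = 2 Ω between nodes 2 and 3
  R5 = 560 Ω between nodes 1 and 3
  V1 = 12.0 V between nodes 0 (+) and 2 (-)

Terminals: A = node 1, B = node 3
Step 1 — V_th is the open-circuit voltage V_A - V_B (nothing connected across the terminals).
Nodal analysis, taking node 2 as the 0 V reference.
Source V1 fixes V_0 = 12 V.
KCL at each unknown node (sum of currents leaving = 0; resistances in Ω):
  Node 1: (V_1 - 12)/82 + (V_1 - 0)/11000 + (V_1 - V_3)/560 = 0
  Node 3: (V_3 - 12)/56 + (V_3 - 0)/2 + (V_3 - V_1)/560 = 0
Collecting terms (coefficients in siemens):
  0.01407·V_1 - 0.001786·V_3 = 0.1463
  0.5196·V_3 - 0.001786·V_1 = 0.2143
Determinant D = (0.01407)(0.5196) - (-0.001786)(-0.001786) = 0.007309
V_1 = [(0.1463)(0.5196) - (-0.001786)(0.2143)]/D = 10.46 V
V_3 = [(0.01407)(0.2143) - (0.1463)(-0.001786)]/D = 0.4483 V
V_th = V_1 - V_3 = 10.46 - 0.4483 = 10.01 V
Step 2 — R_th: zero the source — replace V1 by a short circuit (node 2 merges into node 0) — and find the resistance seen between A (node 1) and B (node 3).
Reduce the network between node 1 (A) and node 3 (B) by series/parallel combination:
  Rp1 = R1 ‖ R2 (parallel, both between nodes 0 and 1) = 1/(1/82 + 1/11000) = 81.39 Ω
  Rp2 = R3 ‖ R4 (parallel, both between nodes 0 and 3) = 1/(1/56 + 1/2) = 1.931 Ω
  Rs1 = Rp1 + Rp2 (series, joined only at node 0) = 81.39 + 1.931 = 83.32 Ω
  Rp3 = R5 ‖ Rs1 (parallel, both between nodes 1 and 3) = 1/(1/560 + 1/83.32) = 72.53 Ω
R_th = 72.53 Ω

Final answer: V_th = 10.01 V, R_th = 72.53 Ω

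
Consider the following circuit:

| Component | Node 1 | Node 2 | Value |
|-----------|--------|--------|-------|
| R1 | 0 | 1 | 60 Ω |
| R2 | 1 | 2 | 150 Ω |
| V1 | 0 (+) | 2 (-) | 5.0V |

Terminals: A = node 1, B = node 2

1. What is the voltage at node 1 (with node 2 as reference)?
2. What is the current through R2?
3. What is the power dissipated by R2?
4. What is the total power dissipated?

Nodal analysis, taking node 2 as the 0 V reference.
Source V1 fixes V_0 = 5 V.
KCL at each unknown node (sum of currents leaving = 0; resistances in Ω):
  Node 1: (V_1 - 5)/60 + (V_1 - 0)/150 = 0
Collecting terms: 0.02333 × V_1 = 0.08333  =>  V_1 = 3.571 V
Part 1:
  Read off the nodal solution: V_1 = 3.571 V
Part 2:
  I_R2 = (V_1 - V_2)/R2 = (3.571 - 0)/150 = 0.02381 A
  Magnitude: I_R2 = 0.02381 A
Part 3:
  I_R2 = (V_1 - V_2)/R2 = (3.571 - 0)/150 = 0.02381 A
  P_R2 = I_R2² × R2 = (0.02381)² × 150 = 0.08503 W
Part 4:
  Power in each resistor, P = (ΔV)²/R:
    P_R1 = (5 - 3.571)²/60 = 0.03401 W
    P_R2 = (3.571 - 0)²/150 = 0.08503 W
  P_total = P_R1 + P_R2 = 0.119 W

Final answers:
1. V_1 = 3.571 V
2. I_R2 = 0.02381 A
3. P_R2 = 0.08503 W
4. P_total = 0.119 W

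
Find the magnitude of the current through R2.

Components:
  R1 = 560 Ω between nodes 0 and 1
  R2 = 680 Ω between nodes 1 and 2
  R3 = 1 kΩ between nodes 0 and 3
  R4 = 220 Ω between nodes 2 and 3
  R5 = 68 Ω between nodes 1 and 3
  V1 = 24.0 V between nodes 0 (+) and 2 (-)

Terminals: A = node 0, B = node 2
Nodal analysis, taking node 2 as the 0 V reference.
Source V1 fixes V_0 = 24 V.
KCL at each unknown node (sum of currents leaving = 0; resistances in Ω):
  Node 1: (V_1 - 24)/560 + (V_1 - 0)/680 + (V_1 - V_3)/68 = 0
  Node 3: (V_3 - 24)/1000 + (V_3 - 0)/220 + (V_3 - V_1)/68 = 0
Collecting terms (coefficients in siemens):
  0.01796·V_1 - 0.01471·V_3 = 0.04286
  0.02025·V_3 - 0.01471·V_1 = 0.024
Determinant D = (0.01796)(0.02025) - (-0.01471)(-0.01471) = 0.0001475
V_1 = [(0.04286)(0.02025) - (-0.01471)(0.024)]/D = 8.277 V
V_3 = [(0.01796)(0.024) - (0.04286)(-0.01471)]/D = 7.196 V
I_R2 = (V_1 - V_2)/R2 = (8.277 - 0)/680 = 0.01217 A
|I_R2| = 0.01217 A

Final answer: |I_R2| = 0.01217 A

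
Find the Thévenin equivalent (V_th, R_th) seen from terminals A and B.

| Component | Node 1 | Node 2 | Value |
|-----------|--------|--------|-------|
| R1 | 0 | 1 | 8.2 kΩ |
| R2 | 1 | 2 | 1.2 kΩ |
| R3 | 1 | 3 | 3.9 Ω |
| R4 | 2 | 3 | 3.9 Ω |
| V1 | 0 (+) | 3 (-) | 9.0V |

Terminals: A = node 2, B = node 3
Step 1 — V_th is the open-circuit voltage V_A - V_B (nothing connected across the terminals).
Nodal analysis, taking node 3 as the 0 V reference.
Source V1 fixes V_0 = 9 V.
KCL at each unknown node (sum of currents leaving = 0; resistances in Ω):
  Node 1: (V_1 - 9)/8200 + (V_1 - V_2)/1200 + (V_1 - 0)/3.9 = 0
  Node 2: (V_2 - V_1)/1200 + (V_2 - 0)/3.9 = 0
Collecting terms (coefficients in siemens):
  0.2574·V_1 - 0.0008333·V_2 = 0.001098
  0.2572·V_2 - 0.0008333·V_1 = 0
Determinant D = (0.2574)(0.2572) - (-0.0008333)(-0.0008333) = 0.0662
V_1 = [(0.001098)(0.2572) - (-0.0008333)(0)]/D = 0.004265 V
V_2 = [(0.2574)(0) - (0.001098)(-0.0008333)]/D = 0.00001382 V
V_th = V_2 - V_3 = 0.00001382 - 0 = 0.00001382 V
Step 2 — R_th: zero the source — replace V1 by a short circuit (node 3 merges into node 0) — and find the resistance seen between A (node 2) and B (node 0).
Reduce the network between node 2 (A) and node 0 (B) by series/parallel combination:
  Rp1 = R1 ‖ R3 (parallel, both between nodes 0 and 1) = 1/(1/8200 + 1/3.9) = 3.898 Ω
  Rs1 = R2 + Rp1 (series, joined only at node 1) = 1200 + 3.898 = 1204 Ω
  Rp2 = R4 ‖ Rs1 (parallel, both between nodes 0 and 2) = 1/(1/3.9 + 1/1204) = 3.887 Ω
R_th = 3.887 Ω

Final answer: V_th = 1.382e-05 V, R_th = 3.887 Ω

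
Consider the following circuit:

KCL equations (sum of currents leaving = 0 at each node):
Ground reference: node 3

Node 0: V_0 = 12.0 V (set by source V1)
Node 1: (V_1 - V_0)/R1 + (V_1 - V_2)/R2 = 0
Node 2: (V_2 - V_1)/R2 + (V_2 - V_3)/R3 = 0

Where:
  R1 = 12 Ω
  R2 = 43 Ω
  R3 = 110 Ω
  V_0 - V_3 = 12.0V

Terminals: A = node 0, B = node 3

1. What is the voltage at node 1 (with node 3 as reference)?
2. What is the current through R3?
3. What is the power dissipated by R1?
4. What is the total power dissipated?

Nodal analysis, taking node 3 as the 0 V reference.
Source V1 fixes V_0 = 12 V.
KCL at each unknown node (sum of currents leaving = 0; resistances in Ω):
  Node 1: (V_1 - 12)/12 + (V_1 - V_2)/43 = 0
  Node 2: (V_2 - V_1)/43 + (V_2 - 0)/110 = 0
Collecting terms (coefficients in siemens):
  0.1066·V_1 - 0.02326·V_2 = 1
  0.03235·V_2 - 0.02326·V_1 = 0
Determinant D = (0.1066)(0.03235) - (-0.02326)(-0.02326) = 0.002907
V_1 = [(1)(0.03235) - (-0.02326)(0)]/D = 11.13 V
V_2 = [(0.1066)(0) - (1)(-0.02326)]/D = 8 V
Part 1:
  Read off the nodal solution: V_1 = 11.13 V
Part 2:
  I_R3 = (V_2 - V_3)/R3 = (8 - 0)/110 = 0.07273 A
  Magnitude: I_R3 = 0.07273 A
Part 3:
  I_R1 = (V_0 - V_1)/R1 = (12 - 11.13)/12 = 0.07273 A
  P_R1 = I_R1² × R1 = (0.07273)² × 12 = 0.06347 W
Part 4:
  Power in each resistor, P = (ΔV)²/R:
    P_R1 = (12 - 11.13)²/12 = 0.06347 W
    P_R2 = (11.13 - 8)²/43 = 0.2274 W
    P_R3 = (8 - 0)²/110 = 0.5818 W
  P_total = P_R1 + P_R2 + P_R3 = 0.8727 W

Final answers:
1. V_1 = 11.13 V
2. I_R3 = 0.07273 A
3. P_R1 = 0.06347 W
4. P_total = 0.8727 W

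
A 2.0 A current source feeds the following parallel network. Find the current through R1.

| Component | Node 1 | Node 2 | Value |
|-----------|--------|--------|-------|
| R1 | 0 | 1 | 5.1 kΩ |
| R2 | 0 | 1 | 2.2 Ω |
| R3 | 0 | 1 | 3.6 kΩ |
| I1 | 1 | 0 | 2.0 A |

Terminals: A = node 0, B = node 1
All resistors sit directly between nodes 0 and 1, so they are in parallel and share one voltage V; the full source current 2 A splits among them.
1/R_par = 1/5100 + 1/2.2 + 1/3600 = 0.455 S  =>  R_par = 2.198 Ω
V = I × R_par = 2 × 2.198 = 4.395 V
I_R1 = V/R1 = 4.395/5100 = 0.0008618 A

Final answer: 0.0008618 A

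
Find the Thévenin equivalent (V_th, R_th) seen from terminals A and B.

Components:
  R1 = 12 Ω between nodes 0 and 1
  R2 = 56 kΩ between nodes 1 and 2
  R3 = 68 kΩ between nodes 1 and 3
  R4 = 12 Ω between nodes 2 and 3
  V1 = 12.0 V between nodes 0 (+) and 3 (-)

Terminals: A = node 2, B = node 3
Step 1 — V_th is the open-circuit voltage V_A - V_B (nothing connected across the terminals).
Nodal analysis, taking node 3 as the 0 V reference.
Source V1 fixes V_0 = 12 V.
KCL at each unknown node (sum of currents leaving = 0; resistances in Ω):
  Node 1: (V_1 - 12)/12 + (V_1 - V_2)/56000 + (V_1 - 0)/68000 = 0
  Node 2: (V_2 - V_1)/56000 + (V_2 - 0)/12 = 0
Collecting terms (coefficients in siemens):
  0.08337·V_1 - 0.00001786·V_2 = 1
  0.08335·V_2 - 0.00001786·V_1 = 0
Determinant D = (0.08337)(0.08335) - (-0.00001786)(-0.00001786) = 0.006949
V_1 = [(1)(0.08335) - (-0.00001786)(0)]/D = 12 V
V_2 = [(0.08337)(0) - (1)(-0.00001786)]/D = 0.00257 V
V_th = V_2 - V_3 = 0.00257 - 0 = 0.00257 V
Step 2 — R_th: zero the source — replace V1 by a short circuit (node 3 merges into node 0) — and find the resistance seen between A (node 2) and B (node 0).
Reduce the network between node 2 (A) and node 0 (B) by series/parallel combination:
  Rp1 = R1 ‖ R3 (parallel, both between nodes 0 and 1) = 1/(1/12 + 1/68000) = 12 Ω
  Rs1 = R2 + Rp1 (series, joined only at node 1) = 56000 + 12 = 56010 Ω
  Rp2 = R4 ‖ Rs1 (parallel, both between nodes 0 and 2) = 1/(1/12 + 1/56010) = 12 Ω
R_th = 12 Ω

Final answer: V_th = 0.00257 V, R_th = 12 Ω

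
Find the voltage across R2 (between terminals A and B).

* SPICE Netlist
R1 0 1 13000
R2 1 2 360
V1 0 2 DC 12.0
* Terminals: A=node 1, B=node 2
R1 and R2 are in series across V1 (node 0 → node 1 → node 2), and the output A–B is taken across R2, so this is a voltage divider.
Series current: I = V1/(R1 + R2) = 12/(13000 + 360) = 12/13360 = 0.0008982 A
V_R2 = I × R2 = V1 × R2/(R1 + R2) = 12 × 360/13360 = 0.3234 V

Final answer: 0.3234 V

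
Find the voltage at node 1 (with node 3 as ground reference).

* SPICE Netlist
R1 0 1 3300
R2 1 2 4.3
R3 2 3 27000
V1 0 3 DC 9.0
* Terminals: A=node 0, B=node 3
Nodal analysis, taking node 3 as the 0 V reference.
Source V1 fixes V_0 = 9 V.
KCL at each unknown node (sum of currents leaving = 0; resistances in Ω):
  Node 1: (V_1 - 9)/3300 + (V_1 - V_2)/4.3 = 0
  Node 2: (V_2 - V_1)/4.3 + (V_2 - 0)/27000 = 0
Collecting terms (coefficients in siemens):
  0.2329·V_1 - 0.2326·V_2 = 0.002727
  0.2326·V_2 - 0.2326·V_1 = 0
Determinant D = (0.2329)(0.2326) - (-0.2326)(-0.2326) = 0.0000791
V_1 = [(0.002727)(0.2326) - (-0.2326)(0)]/D = 8.02 V
V_2 = [(0.2329)(0) - (0.002727)(-0.2326)]/D = 8.019 V
The requested potential is V_1 = 8.02 V.

Final answer: V_1 = 8.02 V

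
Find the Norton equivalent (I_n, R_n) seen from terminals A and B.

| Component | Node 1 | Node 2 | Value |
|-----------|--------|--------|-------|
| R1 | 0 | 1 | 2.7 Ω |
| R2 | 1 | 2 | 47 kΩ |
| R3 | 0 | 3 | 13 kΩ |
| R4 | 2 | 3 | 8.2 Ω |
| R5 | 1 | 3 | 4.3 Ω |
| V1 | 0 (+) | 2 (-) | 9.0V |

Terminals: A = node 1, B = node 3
Find the Thévenin equivalent first; then I_n = V_th/R_th and R_n = R_th.
Step 1 — V_th is the open-circuit voltage V_A - V_B (nothing connected across the terminals).
Nodal analysis, taking node 2 as the 0 V reference.
Source V1 fixes V_0 = 9 V.
KCL at each unknown node (sum of currents leaving = 0; resistances in Ω):
  Node 1: (V_1 - 9)/2.7 + (V_1 - 0)/47000 + (V_1 - V_3)/4.3 = 0
  Node 3: (V_3 - 9)/13000 + (V_3 - 0)/8.2 + (V_3 - V_1)/4.3 = 0
Collecting terms (coefficients in siemens):
  0.6029·V_1 - 0.2326·V_3 = 3.333
  0.3546·V_3 - 0.2326·V_1 = 0.0006923
Determinant D = (0.6029)(0.3546) - (-0.2326)(-0.2326) = 0.1597
V_1 = [(3.333)(0.3546) - (-0.2326)(0.0006923)]/D = 7.401 V
V_3 = [(0.6029)(0.0006923) - (3.333)(-0.2326)]/D = 4.856 V
V_th = V_1 - V_3 = 7.401 - 4.856 = 2.545 V
Step 2 — R_th: zero the source — replace V1 by a short circuit (node 2 merges into node 0) — and find the resistance seen between A (node 1) and B (node 3).
Reduce the network between node 1 (A) and node 3 (B) by series/parallel combination:
  Rp1 = R1 ‖ R2 (parallel, both between nodes 0 and 1) = 1/(1/2.7 + 1/47000) = 2.7 Ω
  Rp2 = R3 ‖ R4 (parallel, both between nodes 0 and 3) = 1/(1/13000 + 1/8.2) = 8.195 Ω
  Rs1 = Rp1 + Rp2 (series, joined only at node 0) = 2.7 + 8.195 = 10.89 Ω
  Rp3 = R5 ‖ Rs1 (parallel, both between nodes 1 and 3) = 1/(1/4.3 + 1/10.89) = 3.083 Ω
R_th = 3.083 Ω
I_n = V_th/R_th = 2.545/3.083 = 0.8255 A, and R_n = R_th = 3.083 Ω

Final answer: I_n = 0.8255 A, R_n = 3.083 Ω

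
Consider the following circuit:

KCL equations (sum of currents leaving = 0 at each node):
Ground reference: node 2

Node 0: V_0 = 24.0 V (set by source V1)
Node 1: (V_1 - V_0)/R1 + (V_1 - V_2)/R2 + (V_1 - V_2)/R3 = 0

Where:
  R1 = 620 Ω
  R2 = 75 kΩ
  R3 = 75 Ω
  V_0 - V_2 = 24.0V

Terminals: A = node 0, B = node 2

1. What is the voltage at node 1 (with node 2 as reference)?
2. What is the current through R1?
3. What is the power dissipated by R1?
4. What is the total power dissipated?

Nodal analysis, taking node 2 as the 0 V reference.
Source V1 fixes V_0 = 24 V.
KCL at each unknown node (sum of currents leaving = 0; resistances in Ω):
  Node 1: (V_1 - 24)/620 + (V_1 - 0)/75000 + (V_1 - 0)/75 = 0
Collecting terms: 0.01496 × V_1 = 0.03871  =>  V_1 = 2.588 V
Part 1:
  Read off the nodal solution: V_1 = 2.588 V
Part 2:
  I_R1 = (V_0 - V_1)/R1 = (24 - 2.588)/620 = 0.03454 A
  Magnitude: I_R1 = 0.03454 A
Part 3:
  I_R1 = (V_0 - V_1)/R1 = (24 - 2.588)/620 = 0.03454 A
  P_R1 = I_R1² × R1 = (0.03454)² × 620 = 0.7395 W
Part 4:
  Power in each resistor, P = (ΔV)²/R:
    P_R1 = (24 - 2.588)²/620 = 0.7395 W
    P_R2 = (2.588 - 0)²/75000 = 0.00008928 W
    P_R3 = (2.588 - 0)²/75 = 0.08928 W
  P_total = P_R1 + P_R2 + P_R3 = 0.8289 W

Final answers:
1. V_1 = 2.588 V
2. I_R1 = 0.03454 A
3. P_R1 = 0.7395 W
4. P_total = 0.8289 W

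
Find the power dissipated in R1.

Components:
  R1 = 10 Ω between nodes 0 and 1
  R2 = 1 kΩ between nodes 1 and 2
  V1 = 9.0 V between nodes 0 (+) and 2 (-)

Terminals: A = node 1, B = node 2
Nodal analysis, taking node 2 as the 0 V reference.
Source V1 fixes V_0 = 9 V.
KCL at each unknown node (sum of currents leaving = 0; resistances in Ω):
  Node 1: (V_1 - 9)/10 + (V_1 - 0)/1000 = 0
Collecting terms: 0.101 × V_1 = 0.9  =>  V_1 = 8.911 V
I_R1 = (V_0 - V_1)/R1 = (9 - 8.911)/10 = 0.008911 A
P_R1 = I_R1² × R1 = (0.008911)² × 10 = 0.000794 W

Final answer: 0.000794 W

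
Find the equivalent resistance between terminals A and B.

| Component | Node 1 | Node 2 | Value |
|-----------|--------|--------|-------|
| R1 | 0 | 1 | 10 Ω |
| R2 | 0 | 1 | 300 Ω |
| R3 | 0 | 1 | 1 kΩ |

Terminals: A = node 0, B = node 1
Reduce the network between node 0 (A) and node 1 (B) by series/parallel combination:
  Rp1 = R1 ‖ R2 ‖ R3 (parallel, all between nodes 0 and 1) = 1/(1/10 + 1/300 + 1/1000) = 9.585 Ω
R_eq = 9.585 Ω

Final answer: 9.585 Ω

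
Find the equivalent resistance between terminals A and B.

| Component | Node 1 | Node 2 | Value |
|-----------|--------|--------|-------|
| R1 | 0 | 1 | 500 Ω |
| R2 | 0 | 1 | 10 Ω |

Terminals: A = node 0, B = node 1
Reduce the network between node 0 (A) and node 1 (B) by series/parallel combination:
  Rp1 = R1 ‖ R2 (parallel, both between nodes 0 and 1) = 1/(1/500 + 1/10) = 9.804 Ω
R_eq = 9.804 Ω

Final answer: 9.804 Ω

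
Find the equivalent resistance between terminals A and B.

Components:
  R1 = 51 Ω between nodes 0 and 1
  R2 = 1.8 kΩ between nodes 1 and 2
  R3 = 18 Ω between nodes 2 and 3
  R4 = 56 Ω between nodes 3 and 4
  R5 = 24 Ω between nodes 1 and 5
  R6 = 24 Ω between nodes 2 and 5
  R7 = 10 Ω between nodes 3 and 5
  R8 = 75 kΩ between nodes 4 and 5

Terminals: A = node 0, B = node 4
The network is not a plain series/parallel combination. Inject a 1 A test current into terminal A (node 0) and return it from terminal B (node 4); then R_eq = V_A / (1 A).
Nodal analysis, taking node 4 as the 0 V reference.
Current source I_test pushes 1 A into node 0 and draws it out of node 4.
KCL at each unknown node (sum of currents leaving = 0; resistances in Ω):
  Node 0: (V_0 - V_1)/51 - 1 = 0
  Node 1: (V_1 - V_0)/51 + (V_1 - V_2)/1800 + (V_1 - V_5)/24 = 0
  Node 2: (V_2 - V_1)/1800 + (V_2 - V_3)/18 + (V_2 - V_5)/24 = 0
  Node 3: (V_3 - V_2)/18 + (V_3 - 0)/56 + (V_3 - V_5)/10 = 0
  Node 5: (V_5 - V_1)/24 + (V_5 - V_2)/24 + (V_5 - V_3)/10 + (V_5 - 0)/75000 = 0
Collecting terms (coefficients in siemens):
  0.01961·V_0 - 0.01961·V_1 = 1
  0.06183·V_1 - 0.01961·V_0 - 0.0005556·V_2 - 0.04167·V_5 = 0
  0.09778·V_2 - 0.0005556·V_1 - 0.05556·V_3 - 0.04167·V_5 = 0
  0.1734·V_3 - 0.05556·V_2 - 0.1·V_5 = 0
  0.1833·V_5 - 0.04167·V_1 - 0.04167·V_2 - 0.1·V_3 = 0
Solving these 5 simultaneous equations (Gaussian elimination) gives:
  V_0 = 138.6 V, V_1 = 87.58 V, V_2 = 59.54 V, V_3 = 55.95 V
  V_5 = 63.95 V
R_eq = V_0 / 1 A = 138.6 Ω

Final answer: 138.6 Ω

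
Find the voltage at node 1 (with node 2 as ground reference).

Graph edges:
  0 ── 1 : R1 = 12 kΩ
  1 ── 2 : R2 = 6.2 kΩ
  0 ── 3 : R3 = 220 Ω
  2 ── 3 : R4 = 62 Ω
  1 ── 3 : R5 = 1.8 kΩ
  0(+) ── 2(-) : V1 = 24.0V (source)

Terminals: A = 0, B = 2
Nodal analysis, taking node 2 as the 0 V reference.
Source V1 fixes V_0 = 24 V.
KCL at each unknown node (sum of currents leaving = 0; resistances in Ω):
  Node 1: (V_1 - 24)/12000 + (V_1 - 0)/6200 + (V_1 - V_3)/1800 = 0
  Node 3: (V_3 - 24)/220 + (V_3 - 0)/62 + (V_3 - V_1)/1800 = 0
Collecting terms (coefficients in siemens):
  0.0008002·V_1 - 0.0005556·V_3 = 0.002
  0.02123·V_3 - 0.0005556·V_1 = 0.1091
Determinant D = (0.0008002)(0.02123) - (-0.0005556)(-0.0005556) = 0.00001668
V_1 = [(0.002)(0.02123) - (-0.0005556)(0.1091)]/D = 6.179 V
V_3 = [(0.0008002)(0.1091) - (0.002)(-0.0005556)]/D = 5.3 V
The requested potential is V_1 = 6.179 V.

Final answer: V_1 = 6.179 V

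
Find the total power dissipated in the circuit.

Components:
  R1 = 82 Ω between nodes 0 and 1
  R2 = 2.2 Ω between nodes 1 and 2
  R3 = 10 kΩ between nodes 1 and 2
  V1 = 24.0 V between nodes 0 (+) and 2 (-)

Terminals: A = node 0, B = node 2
Nodal analysis, taking node 2 as the 0 V reference.
Source V1 fixes V_0 = 24 V.
KCL at each unknown node (sum of currents leaving = 0; resistances in Ω):
  Node 1: (V_1 - 24)/82 + (V_1 - 0)/2.2 + (V_1 - 0)/10000 = 0
Collecting terms: 0.4668 × V_1 = 0.2927  =>  V_1 = 0.6269 V
Power in each resistor, P = (ΔV)²/R:
  P_R1 = (24 - 0.6269)²/82 = 6.662 W
  P_R2 = (0.6269 - 0)²/2.2 = 0.1787 W
  P_R3 = (0.6269 - 0)²/10000 = 0.00003931 W
P_total = P_R1 + P_R2 + P_R3 = 6.841 W

Final answer: 6.841 W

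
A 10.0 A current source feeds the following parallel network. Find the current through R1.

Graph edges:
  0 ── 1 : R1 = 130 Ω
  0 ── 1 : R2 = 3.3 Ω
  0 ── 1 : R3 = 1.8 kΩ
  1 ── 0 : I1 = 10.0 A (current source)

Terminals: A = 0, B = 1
All resistors sit directly between nodes 0 and 1, so they are in parallel and share one voltage V; the full source current 10 A splits among them.
1/R_par = 1/130 + 1/3.3 + 1/1800 = 0.3113 S  =>  R_par = 3.213 Ω
V = I × R_par = 10 × 3.213 = 32.13 V
I_R1 = V/R1 = 32.13/130 = 0.2471 A

Final answer: 0.2471 A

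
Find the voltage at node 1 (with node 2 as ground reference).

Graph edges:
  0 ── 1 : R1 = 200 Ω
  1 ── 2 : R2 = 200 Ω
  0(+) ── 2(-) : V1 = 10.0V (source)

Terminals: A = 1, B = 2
Nodal analysis, taking node 2 as the 0 V reference.
Source V1 fixes V_0 = 10 V.
KCL at each unknown node (sum of currents leaving = 0; resistances in Ω):
  Node 1: (V_1 - 10)/200 + (V_1 - 0)/200 = 0
Collecting terms: 0.01 × V_1 = 0.05  =>  V_1 = 5 V
The requested potential is V_1 = 5 V.

Final answer: V_1 = 5 V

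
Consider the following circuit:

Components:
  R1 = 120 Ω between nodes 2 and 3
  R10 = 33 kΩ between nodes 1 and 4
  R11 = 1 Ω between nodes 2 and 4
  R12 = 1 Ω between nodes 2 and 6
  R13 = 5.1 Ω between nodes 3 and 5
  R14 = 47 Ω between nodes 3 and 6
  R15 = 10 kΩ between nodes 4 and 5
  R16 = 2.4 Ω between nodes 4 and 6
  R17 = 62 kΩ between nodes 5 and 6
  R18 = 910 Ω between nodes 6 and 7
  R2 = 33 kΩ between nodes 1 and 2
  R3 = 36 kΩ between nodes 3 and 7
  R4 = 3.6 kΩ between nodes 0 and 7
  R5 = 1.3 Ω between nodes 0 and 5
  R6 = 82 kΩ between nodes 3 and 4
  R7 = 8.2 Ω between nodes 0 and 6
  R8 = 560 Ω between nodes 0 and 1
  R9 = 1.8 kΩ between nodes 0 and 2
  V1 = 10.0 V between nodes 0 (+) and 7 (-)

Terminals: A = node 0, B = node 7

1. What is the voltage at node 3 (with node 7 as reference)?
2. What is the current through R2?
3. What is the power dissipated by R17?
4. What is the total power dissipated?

Nodal analysis, taking node 7 as the 0 V reference.
Source V1 fixes V_0 = 10 V.
KCL at each unknown node (sum of currents leaving = 0; resistances in Ω):
  Node 1: (V_1 - V_2)/33000 + (V_1 - 10)/560 + (V_1 - V_4)/33000 = 0
  Node 2: (V_2 - V_3)/120 + (V_2 - V_1)/33000 + (V_2 - 10)/1800 + (V_2 - V_4)/1 + (V_2 - V_6)/1 = 0
  Node 3: (V_3 - V_2)/120 + (V_3 - 0)/36000 + (V_3 - V_4)/82000 + (V_3 - V_5)/5.1 + (V_3 - V_6)/47 = 0
  Node 4: (V_4 - V_3)/82000 + (V_4 - V_1)/33000 + (V_4 - V_2)/1 + (V_4 - V_5)/10000 + (V_4 - V_6)/2.4 = 0
  Node 5: (V_5 - 10)/1.3 + (V_5 - V_3)/5.1 + (V_5 - V_4)/10000 + (V_5 - V_6)/62000 = 0
  Node 6: (V_6 - 10)/8.2 + (V_6 - V_2)/1 + (V_6 - V_3)/47 + (V_6 - V_4)/2.4 + (V_6 - V_5)/62000 + (V_6 - 0)/910 = 0
Collecting terms (coefficients in siemens):
  0.001846·V_1 - 0.0000303·V_2 - 0.0000303·V_4 = 0.01786
  2.009·V_2 - 0.0000303·V_1 - 0.008333·V_3 - 1·V_4 - 1·V_6 = 0.005556
  0.2257·V_3 - 0.008333·V_2 - 0.0000122·V_4 - 0.1961·V_5 - 0.02128·V_6 = 0
  1.417·V_4 - 0.0000303·V_1 - 1·V_2 - 0.0000122·V_3 - 0.0001·V_5 - 0.4167·V_6 = 0
  0.9654·V_5 - 0.1961·V_3 - 0.0001·V_4 - 0.00001613·V_6 = 7.692
  1.561·V_6 - 1·V_2 - 0.02128·V_3 - 0.4167·V_4 - 0.00001613·V_5 = 1.22
Solving these 6 simultaneous equations (Gaussian elimination) gives:
  V_1 = 9.998 V, V_2 = 9.926 V, V_3 = 9.987 V, V_4 = 9.926 V
  V_5 = 9.997 V, V_6 = 9.926 V
Part 1:
  Read off the nodal solution: V_3 = 9.987 V
Part 2:
  I_R2 = (V_1 - V_2)/R2 = (9.998 - 9.926)/33000 = 0.000002163 A
  Magnitude: I_R2 = 0.000002163 A
Part 3:
  I_R17 = (V_5 - V_6)/R17 = (9.997 - 9.926)/62000 = 0.000001154 A
  P_R17 = I_R17² × R17 = (0.000001154)² × 62000 = 0.0000000825 W
Part 4:
  Power in each resistor, P = (ΔV)²/R:
    P_R1 = (9.926 - 9.987)²/120 = 0.00003049 W
    P_R2 = (9.998 - 9.926)²/33000 = 0.0000001544 W
    P_R3 = (9.987 - 0)²/36000 = 0.00277 W
    P_R4 = (10 - 0)²/3600 = 0.02778 W
    P_R5 = (10 - 9.997)²/1.3 = 0.000005661 W
    P_R6 = (9.987 - 9.926)²/82000 = 0.0000000448 W
    P_R7 = (10 - 9.926)²/8.2 = 0.000672 W
    P_R8 = (10 - 9.998)²/560 = 0.0000000105 W
    P_R9 = (10 - 9.926)²/1800 = 0.000003026 W
    P_R10 = (9.998 - 9.926)²/33000 = 0.0000001549 W
    P_R11 = (9.926 - 9.926)²/1 = 0.00000001414 W
    P_R12 = (9.926 - 9.926)²/1 = 0.0000001835 W
    P_R13 = (9.987 - 9.997)²/5.1 = 0.00002203 W
    P_R14 = (9.987 - 9.926)²/47 = 0.00007896 W
    P_R15 = (9.926 - 9.997)²/10000 = 0.0000005071 W
    P_R16 = (9.926 - 9.926)²/2.4 = 0.0000000399 W
    P_R17 = (9.997 - 9.926)²/62000 = 0.0000000825 W
    P_R18 = (9.926 - 0)²/910 = 0.1083 W
  P_total = P_R1 + P_R2 + P_R3 + P_R4 + P_R5 + P_R6 + P_R7 + P_R8 + P_R9 + P_R10 + P_R11 + P_R12 + P_R13 + P_R14 + P_R15 + P_R16 + P_R17 + P_R18 = 0.1396 W

Final answers:
1. V_3 = 9.987 V
2. I_R2 = 2.163e-06 A
3. P_R17 = 8.25e-08 W
4. P_total = 0.1396 W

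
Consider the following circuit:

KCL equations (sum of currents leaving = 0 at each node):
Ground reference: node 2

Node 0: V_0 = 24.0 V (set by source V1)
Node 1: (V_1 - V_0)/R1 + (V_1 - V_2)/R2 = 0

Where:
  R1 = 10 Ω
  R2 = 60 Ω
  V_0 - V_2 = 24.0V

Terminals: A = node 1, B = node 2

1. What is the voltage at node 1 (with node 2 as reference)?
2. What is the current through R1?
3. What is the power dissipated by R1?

Nodal analysis, taking node 2 as the 0 V reference.
Source V1 fixes V_0 = 24 V.
KCL at each unknown node (sum of currents leaving = 0; resistances in Ω):
  Node 1: (V_1 - 24)/10 + (V_1 - 0)/60 = 0
Collecting terms: 0.1167 × V_1 = 2.4  =>  V_1 = 20.57 V
Part 1:
  Read off the nodal solution: V_1 = 20.57 V
Part 2:
  I_R1 = (V_0 - V_1)/R1 = (24 - 20.57)/10 = 0.3429 A
  Magnitude: I_R1 = 0.3429 A
Part 3:
  I_R1 = (V_0 - V_1)/R1 = (24 - 20.57)/10 = 0.3429 A
  P_R1 = I_R1² × R1 = (0.3429)² × 10 = 1.176 W

Final answers:
1. V_1 = 20.57 V
2. I_R1 = 0.3429 A
3. P_R1 = 1.176 W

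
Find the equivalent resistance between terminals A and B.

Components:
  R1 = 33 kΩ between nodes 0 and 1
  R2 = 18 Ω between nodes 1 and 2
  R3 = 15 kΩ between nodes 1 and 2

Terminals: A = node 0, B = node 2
Reduce the network between node 0 (A) and node 2 (B) by series/parallel combination:
  Rp1 = R2 ‖ R3 (parallel, both between nodes 1 and 2) = 1/(1/18 + 1/15000) = 17.98 Ω
  Rs1 = R1 + Rp1 (series, joined only at node 1) = 33000 + 17.98 = 33020 Ω
R_eq = 33.02 kΩ

Final answer: 33.02 kΩ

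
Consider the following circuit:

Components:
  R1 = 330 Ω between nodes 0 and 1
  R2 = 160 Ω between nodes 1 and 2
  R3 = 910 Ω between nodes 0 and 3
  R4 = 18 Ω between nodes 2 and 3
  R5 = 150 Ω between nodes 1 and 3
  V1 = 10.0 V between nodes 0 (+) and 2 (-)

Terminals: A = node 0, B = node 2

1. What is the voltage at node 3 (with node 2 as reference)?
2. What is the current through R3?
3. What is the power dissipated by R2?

Nodal analysis, taking node 2 as the 0 V reference.
Source V1 fixes V_0 = 10 V.
KCL at each unknown node (sum of currents leaving = 0; resistances in Ω):
  Node 1: (V_1 - 10)/330 + (V_1 - 0)/160 + (V_1 - V_3)/150 = 0
  Node 3: (V_3 - 10)/910 + (V_3 - 0)/18 + (V_3 - V_1)/150 = 0
Collecting terms (coefficients in siemens):
  0.01595·V_1 - 0.006667·V_3 = 0.0303
  0.06332·V_3 - 0.006667·V_1 = 0.01099
Determinant D = (0.01595)(0.06332) - (-0.006667)(-0.006667) = 0.0009653
V_1 = [(0.0303)(0.06332) - (-0.006667)(0.01099)]/D = 2.064 V
V_3 = [(0.01595)(0.01099) - (0.0303)(-0.006667)]/D = 0.3908 V
Part 1:
  Read off the nodal solution: V_3 = 0.3908 V
Part 2:
  I_R3 = (V_0 - V_3)/R3 = (10 - 0.3908)/910 = 0.01056 A
  Magnitude: I_R3 = 0.01056 A
Part 3:
  I_R2 = (V_1 - V_2)/R2 = (2.064 - 0)/160 = 0.0129 A
  P_R2 = I_R2² × R2 = (0.0129)² × 160 = 0.02662 W

Final answers:
1. V_3 = 0.3908 V
2. I_R3 = 0.01056 A
3. P_R2 = 0.02662 W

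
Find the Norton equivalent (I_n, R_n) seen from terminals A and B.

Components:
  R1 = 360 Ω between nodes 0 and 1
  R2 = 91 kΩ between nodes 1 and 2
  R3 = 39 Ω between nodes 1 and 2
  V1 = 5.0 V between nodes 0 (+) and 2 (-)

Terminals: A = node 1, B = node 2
Find the Thévenin equivalent first; then I_n = V_th/R_th and R_n = R_th.
Step 1 — V_th is the open-circuit voltage V_A - V_B (nothing connected across the terminals).
Nodal analysis, taking node 2 as the 0 V reference.
Source V1 fixes V_0 = 5 V.
KCL at each unknown node (sum of currents leaving = 0; resistances in Ω):
  Node 1: (V_1 - 5)/360 + (V_1 - 0)/91000 + (V_1 - 0)/39 = 0
Collecting terms: 0.02843 × V_1 = 0.01389  =>  V_1 = 0.4885 V
V_th = V_1 - V_2 = 0.4885 - 0 = 0.4885 V
Step 2 — R_th: zero the source — replace V1 by a short circuit (node 2 merges into node 0) — and find the resistance seen between A (node 1) and B (node 0).
Reduce the network between node 1 (A) and node 0 (B) by series/parallel combination:
  Rp1 = R1 ‖ R2 ‖ R3 (parallel, all between nodes 0 and 1) = 1/(1/360 + 1/91000 + 1/39) = 35.17 Ω
R_th = 35.17 Ω
I_n = V_th/R_th = 0.4885/35.17 = 0.01389 A, and R_n = R_th = 35.17 Ω

Final answer: I_n = 0.01389 A, R_n = 35.17 Ω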